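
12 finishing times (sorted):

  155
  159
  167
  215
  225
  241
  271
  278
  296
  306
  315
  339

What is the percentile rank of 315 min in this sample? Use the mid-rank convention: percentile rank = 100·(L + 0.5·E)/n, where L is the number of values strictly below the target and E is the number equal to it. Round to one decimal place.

Count below 315: L = 10; count equal: E = 1; n = 12.
Percentile rank = 100·(10 + 0.5·1)/12 = 100·10.5/12 = 87.5.

87.5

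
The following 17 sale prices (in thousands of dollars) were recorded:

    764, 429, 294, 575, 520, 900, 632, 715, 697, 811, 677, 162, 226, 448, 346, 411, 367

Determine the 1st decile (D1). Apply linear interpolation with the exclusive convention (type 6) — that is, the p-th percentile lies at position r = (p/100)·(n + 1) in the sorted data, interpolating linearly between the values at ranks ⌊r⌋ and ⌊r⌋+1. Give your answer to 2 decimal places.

213.20

Sorted: 162, 226, 294, 346, 367, 411, 429, 448, 520, 575, 632, 677, 697, 715, 764, 811, 900.
n = 17.
r = (10/100)·(17 + 1) = 1.8.
Rank 1 is 162 and rank 2 is 226.
Interpolate: 162 + 0.8·(226 − 162) = 162 + 0.8·64 = 213.2.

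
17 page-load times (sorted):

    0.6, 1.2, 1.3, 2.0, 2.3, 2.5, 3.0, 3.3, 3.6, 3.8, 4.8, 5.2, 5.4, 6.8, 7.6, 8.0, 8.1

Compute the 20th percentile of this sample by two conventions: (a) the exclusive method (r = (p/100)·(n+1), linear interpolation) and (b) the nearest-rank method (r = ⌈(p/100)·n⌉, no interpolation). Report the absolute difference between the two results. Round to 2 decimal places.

n = 17.
(a) r = 3.6; between ranks 3 (1.3) and 4 (2.0): 1.72.
(b) the nearest-rank method: rank 4 → 2.
|1.72 − 2| = 0.28.

0.28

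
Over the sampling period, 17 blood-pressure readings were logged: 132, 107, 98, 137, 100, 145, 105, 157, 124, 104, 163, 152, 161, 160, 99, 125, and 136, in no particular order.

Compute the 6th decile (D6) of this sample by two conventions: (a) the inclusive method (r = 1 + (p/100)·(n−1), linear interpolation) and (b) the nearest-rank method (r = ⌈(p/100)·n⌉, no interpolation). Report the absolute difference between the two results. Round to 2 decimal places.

0.40

Sorted: 98, 99, 100, 104, 105, 107, 124, 125, 132, 136, 137, 145, 152, 157, 160, 161, 163.
n = 17.
(a) r = 10.6; between ranks 10 (136) and 11 (137): 136.6.
(b) the nearest-rank method: rank 11 → 137.
|136.6 − 137| = 0.4.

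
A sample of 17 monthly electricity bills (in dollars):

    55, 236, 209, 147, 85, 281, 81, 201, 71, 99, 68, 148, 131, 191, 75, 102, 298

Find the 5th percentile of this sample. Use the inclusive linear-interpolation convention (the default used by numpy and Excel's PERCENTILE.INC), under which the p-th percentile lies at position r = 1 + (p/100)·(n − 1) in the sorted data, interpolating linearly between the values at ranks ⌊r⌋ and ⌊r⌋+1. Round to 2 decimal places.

65.40

Sorted: 55, 68, 71, 75, 81, 85, 99, 102, 131, 147, 148, 191, 201, 209, 236, 281, 298.
n = 17.
r = 1 + (5/100)·(17 − 1) = 1 + 0.8 = 1.8.
Rank 1 is 55 and rank 2 is 68.
Interpolate: 55 + 0.8·(68 − 55) = 55 + 0.8·13 = 65.4.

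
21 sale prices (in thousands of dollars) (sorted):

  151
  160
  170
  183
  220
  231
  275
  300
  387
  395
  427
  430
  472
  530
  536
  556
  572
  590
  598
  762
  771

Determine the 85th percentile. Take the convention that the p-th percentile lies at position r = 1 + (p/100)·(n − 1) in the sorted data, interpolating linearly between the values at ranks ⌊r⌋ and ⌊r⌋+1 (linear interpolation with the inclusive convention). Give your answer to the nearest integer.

n = 21.
r = 1 + (85/100)·(21 − 1) = 1 + 17 = 18.
r is an integer, so P85 is the value at rank 18: 590.

590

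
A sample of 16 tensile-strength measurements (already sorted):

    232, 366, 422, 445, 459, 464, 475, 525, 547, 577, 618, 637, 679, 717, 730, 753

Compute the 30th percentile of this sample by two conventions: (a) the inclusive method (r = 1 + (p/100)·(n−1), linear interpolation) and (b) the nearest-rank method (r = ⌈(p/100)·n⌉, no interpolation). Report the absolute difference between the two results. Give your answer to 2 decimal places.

2.50

n = 16.
(a) r = 5.5; between ranks 5 (459) and 6 (464): 461.5.
(b) the nearest-rank method: rank 5 → 459.
|461.5 − 459| = 2.5.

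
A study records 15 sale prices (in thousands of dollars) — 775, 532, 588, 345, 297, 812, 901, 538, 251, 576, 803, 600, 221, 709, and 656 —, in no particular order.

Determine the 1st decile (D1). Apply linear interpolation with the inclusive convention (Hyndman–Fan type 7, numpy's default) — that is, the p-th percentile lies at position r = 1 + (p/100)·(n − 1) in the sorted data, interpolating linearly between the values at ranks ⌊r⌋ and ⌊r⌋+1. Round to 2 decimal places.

269.40

Sorted: 221, 251, 297, 345, 532, 538, 576, 588, 600, 656, 709, 775, 803, 812, 901.
n = 15.
r = 1 + (10/100)·(15 − 1) = 1 + 1.4 = 2.4.
Rank 2 is 251 and rank 3 is 297.
Interpolate: 251 + 0.4·(297 − 251) = 251 + 0.4·46 = 269.4.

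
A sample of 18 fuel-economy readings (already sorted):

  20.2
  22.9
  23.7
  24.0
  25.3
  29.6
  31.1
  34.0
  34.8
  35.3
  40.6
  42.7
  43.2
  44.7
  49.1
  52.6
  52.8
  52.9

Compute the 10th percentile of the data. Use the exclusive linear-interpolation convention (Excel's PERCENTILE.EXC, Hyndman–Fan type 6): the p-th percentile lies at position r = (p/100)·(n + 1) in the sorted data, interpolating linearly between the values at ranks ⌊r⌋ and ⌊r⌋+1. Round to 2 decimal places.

n = 18.
r = (10/100)·(18 + 1) = 1.9.
Rank 1 is 20.2 and rank 2 is 22.9.
Interpolate: 20.2 + 0.9·(22.9 − 20.2) = 20.2 + 0.9·2.7 = 22.63.

22.63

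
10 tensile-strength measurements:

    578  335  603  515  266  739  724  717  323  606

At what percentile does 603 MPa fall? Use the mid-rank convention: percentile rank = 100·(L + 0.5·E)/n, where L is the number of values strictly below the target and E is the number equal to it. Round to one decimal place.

Sorted: 266, 323, 335, 515, 578, 603, 606, 717, 724, 739.
Count below 603: L = 5; count equal: E = 1; n = 10.
Percentile rank = 100·(5 + 0.5·1)/10 = 100·5.5/10 = 55.

55.0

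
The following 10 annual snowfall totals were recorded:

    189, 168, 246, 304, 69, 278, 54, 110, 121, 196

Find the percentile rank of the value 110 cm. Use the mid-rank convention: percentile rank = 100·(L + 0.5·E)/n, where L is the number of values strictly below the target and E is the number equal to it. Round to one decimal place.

Sorted: 54, 69, 110, 121, 168, 189, 196, 246, 278, 304.
Count below 110: L = 2; count equal: E = 1; n = 10.
Percentile rank = 100·(2 + 0.5·1)/10 = 100·2.5/10 = 25.

25.0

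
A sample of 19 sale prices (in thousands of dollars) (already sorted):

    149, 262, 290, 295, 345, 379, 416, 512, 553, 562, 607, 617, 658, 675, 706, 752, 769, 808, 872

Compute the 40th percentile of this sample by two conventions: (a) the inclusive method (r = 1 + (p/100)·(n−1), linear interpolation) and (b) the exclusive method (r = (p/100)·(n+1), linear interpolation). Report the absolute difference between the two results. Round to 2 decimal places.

8.20

n = 19.
(a) r = 8.2; between ranks 8 (512) and 9 (553): 520.2.
(b) r = 8 → value at rank 8 = 512.
|520.2 − 512| = 8.2.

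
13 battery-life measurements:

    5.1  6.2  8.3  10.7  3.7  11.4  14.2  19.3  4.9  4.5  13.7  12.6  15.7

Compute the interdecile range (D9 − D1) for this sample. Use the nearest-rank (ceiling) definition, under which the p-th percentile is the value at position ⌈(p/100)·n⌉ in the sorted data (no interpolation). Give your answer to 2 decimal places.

Sorted: 3.7, 4.5, 4.9, 5.1, 6.2, 8.3, 10.7, 11.4, 12.6, 13.7, 14.2, 15.7, 19.3.
n = 13.
P10: rank ⌈10/100·13⌉ = 2 → 4.5.
P90: rank ⌈90/100·13⌉ = 12 → 15.7.
Difference: 15.7 − 4.5 = 11.2.

11.20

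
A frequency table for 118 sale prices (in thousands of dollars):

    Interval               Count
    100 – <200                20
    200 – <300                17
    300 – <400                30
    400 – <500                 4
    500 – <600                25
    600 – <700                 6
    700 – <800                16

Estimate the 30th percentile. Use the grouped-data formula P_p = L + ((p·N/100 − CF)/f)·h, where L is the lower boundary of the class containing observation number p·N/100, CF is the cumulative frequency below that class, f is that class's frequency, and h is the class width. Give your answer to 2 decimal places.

N = 118; target position k = 30/100 · 118 = 35.4.
Cumulative frequencies: 20, 37, 67, 71, 96, 102, 118.
Observation 35.4 falls in the class 200 – <300.
L = 200, CF = 20, f = 17, h = 100.
P30 = 200 + ((35.4 − 20)/17)·100 = 200 + 90.5882 = 290.588.

290.59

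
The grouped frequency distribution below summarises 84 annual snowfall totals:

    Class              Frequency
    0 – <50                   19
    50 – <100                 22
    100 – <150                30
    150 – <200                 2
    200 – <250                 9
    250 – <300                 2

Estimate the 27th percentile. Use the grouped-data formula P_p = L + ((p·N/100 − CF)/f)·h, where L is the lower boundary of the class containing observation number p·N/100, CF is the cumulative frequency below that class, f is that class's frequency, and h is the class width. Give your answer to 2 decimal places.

58.36

N = 84; target position k = 27/100 · 84 = 22.68.
Cumulative frequencies: 19, 41, 71, 73, 82, 84.
Observation 22.68 falls in the class 50 – <100.
L = 50, CF = 19, f = 22, h = 50.
P27 = 50 + ((22.68 − 19)/22)·50 = 50 + 8.36364 = 58.3636.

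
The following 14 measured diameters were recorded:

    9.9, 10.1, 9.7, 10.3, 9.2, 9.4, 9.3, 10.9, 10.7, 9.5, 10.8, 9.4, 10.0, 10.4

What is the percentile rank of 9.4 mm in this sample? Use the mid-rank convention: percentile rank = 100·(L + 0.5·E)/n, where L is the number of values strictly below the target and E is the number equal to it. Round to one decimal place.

Sorted: 9.2, 9.3, 9.4, 9.4, 9.5, 9.7, 9.9, 10.0, 10.1, 10.3, 10.4, 10.7, 10.8, 10.9.
Count below 9.4: L = 2; count equal: E = 2; n = 14.
Percentile rank = 100·(2 + 0.5·2)/14 = 100·3/14 = 21.43.

21.4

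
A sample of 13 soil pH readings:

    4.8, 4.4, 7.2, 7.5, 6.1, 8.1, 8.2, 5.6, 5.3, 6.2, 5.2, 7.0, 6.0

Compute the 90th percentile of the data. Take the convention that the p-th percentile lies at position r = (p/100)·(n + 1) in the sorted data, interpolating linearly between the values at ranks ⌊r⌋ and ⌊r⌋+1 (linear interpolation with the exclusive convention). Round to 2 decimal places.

8.16

Sorted: 4.4, 4.8, 5.2, 5.3, 5.6, 6.0, 6.1, 6.2, 7.0, 7.2, 7.5, 8.1, 8.2.
n = 13.
r = (90/100)·(13 + 1) = 12.6.
Rank 12 is 8.1 and rank 13 is 8.2.
Interpolate: 8.1 + 0.6·(8.2 − 8.1) = 8.1 + 0.6·0.1 = 8.16.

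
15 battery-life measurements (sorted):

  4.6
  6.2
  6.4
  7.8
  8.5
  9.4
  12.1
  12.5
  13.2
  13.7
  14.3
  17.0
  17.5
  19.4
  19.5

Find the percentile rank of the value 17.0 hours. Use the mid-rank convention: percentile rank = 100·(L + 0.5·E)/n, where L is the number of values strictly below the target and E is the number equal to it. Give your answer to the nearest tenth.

76.7

Count below 17.0: L = 11; count equal: E = 1; n = 15.
Percentile rank = 100·(11 + 0.5·1)/15 = 100·11.5/15 = 76.67.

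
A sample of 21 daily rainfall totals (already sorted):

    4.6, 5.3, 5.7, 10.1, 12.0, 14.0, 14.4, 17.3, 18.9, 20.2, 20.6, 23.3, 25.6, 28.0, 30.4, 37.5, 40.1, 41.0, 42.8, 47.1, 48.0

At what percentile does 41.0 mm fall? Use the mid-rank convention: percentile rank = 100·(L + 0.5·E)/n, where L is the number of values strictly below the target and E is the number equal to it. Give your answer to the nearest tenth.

83.3

Count below 41.0: L = 17; count equal: E = 1; n = 21.
Percentile rank = 100·(17 + 0.5·1)/21 = 100·17.5/21 = 83.33.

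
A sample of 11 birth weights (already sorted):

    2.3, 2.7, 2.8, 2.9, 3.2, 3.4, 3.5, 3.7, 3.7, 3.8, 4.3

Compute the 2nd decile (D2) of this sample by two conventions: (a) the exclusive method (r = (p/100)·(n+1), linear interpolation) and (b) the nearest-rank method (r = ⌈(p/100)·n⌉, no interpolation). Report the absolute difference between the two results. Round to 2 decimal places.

0.06

n = 11.
(a) r = 2.4; between ranks 2 (2.7) and 3 (2.8): 2.74.
(b) the nearest-rank method: rank 3 → 2.8.
|2.74 − 2.8| = 0.06.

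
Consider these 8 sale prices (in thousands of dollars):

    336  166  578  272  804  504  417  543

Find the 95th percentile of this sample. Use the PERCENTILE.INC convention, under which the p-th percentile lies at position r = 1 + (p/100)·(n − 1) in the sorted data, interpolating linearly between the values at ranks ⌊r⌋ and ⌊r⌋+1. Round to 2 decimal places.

724.90

Sorted: 166, 272, 336, 417, 504, 543, 578, 804.
n = 8.
r = 1 + (95/100)·(8 − 1) = 1 + 6.65 = 7.65.
Rank 7 is 578 and rank 8 is 804.
Interpolate: 578 + 0.65·(804 − 578) = 578 + 0.65·226 = 724.9.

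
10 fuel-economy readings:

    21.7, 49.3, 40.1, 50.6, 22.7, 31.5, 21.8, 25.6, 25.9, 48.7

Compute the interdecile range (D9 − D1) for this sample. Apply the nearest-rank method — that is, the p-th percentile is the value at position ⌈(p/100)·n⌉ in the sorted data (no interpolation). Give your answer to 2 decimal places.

27.60

Sorted: 21.7, 21.8, 22.7, 25.6, 25.9, 31.5, 40.1, 48.7, 49.3, 50.6.
n = 10.
P10: rank ⌈10/100·10⌉ = 1 → 21.7.
P90: rank ⌈90/100·10⌉ = 9 → 49.3.
Difference: 49.3 − 21.7 = 27.6.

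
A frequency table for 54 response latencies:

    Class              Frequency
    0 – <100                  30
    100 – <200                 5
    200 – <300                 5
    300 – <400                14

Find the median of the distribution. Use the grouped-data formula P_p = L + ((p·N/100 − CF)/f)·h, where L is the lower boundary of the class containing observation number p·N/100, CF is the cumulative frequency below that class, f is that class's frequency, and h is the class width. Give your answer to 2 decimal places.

90.00

N = 54; target position k = 50/100 · 54 = 27.
Cumulative frequencies: 30, 35, 40, 54.
Observation 27 falls in the class 0 – <100.
L = 0, CF = 0, f = 30, h = 100.
P50 = 0 + ((27 − 0)/30)·100 = 0 + 90 = 90.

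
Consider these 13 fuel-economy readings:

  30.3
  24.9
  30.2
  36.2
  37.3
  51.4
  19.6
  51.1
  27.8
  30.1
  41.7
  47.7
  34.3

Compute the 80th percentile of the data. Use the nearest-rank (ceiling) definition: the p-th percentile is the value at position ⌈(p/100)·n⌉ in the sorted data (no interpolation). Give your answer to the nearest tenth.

Sorted: 19.6, 24.9, 27.8, 30.1, 30.2, 30.3, 34.3, 36.2, 37.3, 41.7, 47.7, 51.1, 51.4.
n = 13.
Position = ⌈80/100 · 13⌉ = ⌈10.4⌉ = 11.
The value at rank 11 is 47.7.

47.7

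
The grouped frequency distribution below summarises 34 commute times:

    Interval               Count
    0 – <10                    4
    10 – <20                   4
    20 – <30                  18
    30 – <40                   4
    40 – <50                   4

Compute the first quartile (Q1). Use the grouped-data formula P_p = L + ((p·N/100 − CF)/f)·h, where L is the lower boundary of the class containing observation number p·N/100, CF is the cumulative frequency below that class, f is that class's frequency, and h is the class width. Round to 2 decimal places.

20.28

N = 34; target position k = 25/100 · 34 = 8.5.
Cumulative frequencies: 4, 8, 26, 30, 34.
Observation 8.5 falls in the class 20 – <30.
L = 20, CF = 8, f = 18, h = 10.
P25 = 20 + ((8.5 − 8)/18)·10 = 20 + 0.277778 = 20.2778.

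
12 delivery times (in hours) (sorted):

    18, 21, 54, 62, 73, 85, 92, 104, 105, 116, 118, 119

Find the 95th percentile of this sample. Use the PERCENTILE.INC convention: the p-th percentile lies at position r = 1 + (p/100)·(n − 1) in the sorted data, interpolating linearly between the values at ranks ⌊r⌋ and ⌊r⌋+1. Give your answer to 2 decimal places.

118.45

n = 12.
r = 1 + (95/100)·(12 − 1) = 1 + 10.45 = 11.45.
Rank 11 is 118 and rank 12 is 119.
Interpolate: 118 + 0.45·(119 − 118) = 118 + 0.45·1 = 118.45.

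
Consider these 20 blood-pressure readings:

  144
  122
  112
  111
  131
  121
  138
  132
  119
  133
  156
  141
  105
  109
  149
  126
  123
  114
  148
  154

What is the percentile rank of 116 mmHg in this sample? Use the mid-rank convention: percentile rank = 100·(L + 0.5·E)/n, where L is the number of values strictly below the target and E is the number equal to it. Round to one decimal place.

Sorted: 105, 109, 111, 112, 114, 119, 121, 122, 123, 126, 131, 132, 133, 138, 141, 144, 148, 149, 154, 156.
Count below 116: L = 5; count equal: E = 0; n = 20.
Percentile rank = 100·(5 + 0.5·0)/20 = 100·5/20 = 25.

25.0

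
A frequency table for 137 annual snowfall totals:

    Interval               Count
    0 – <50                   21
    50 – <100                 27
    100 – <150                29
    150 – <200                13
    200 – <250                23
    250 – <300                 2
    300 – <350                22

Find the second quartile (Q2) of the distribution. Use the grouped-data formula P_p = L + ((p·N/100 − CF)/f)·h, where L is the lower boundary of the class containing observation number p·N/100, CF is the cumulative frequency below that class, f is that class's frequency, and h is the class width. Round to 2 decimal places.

135.34

N = 137; target position k = 50/100 · 137 = 68.5.
Cumulative frequencies: 21, 48, 77, 90, 113, 115, 137.
Observation 68.5 falls in the class 100 – <150.
L = 100, CF = 48, f = 29, h = 50.
P50 = 100 + ((68.5 − 48)/29)·50 = 100 + 35.3448 = 135.345.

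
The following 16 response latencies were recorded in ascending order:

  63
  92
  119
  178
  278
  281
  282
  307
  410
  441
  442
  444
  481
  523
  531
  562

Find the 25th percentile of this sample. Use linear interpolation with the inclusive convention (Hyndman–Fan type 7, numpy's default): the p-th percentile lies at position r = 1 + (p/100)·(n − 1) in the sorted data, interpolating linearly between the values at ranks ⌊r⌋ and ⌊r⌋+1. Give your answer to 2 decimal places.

253.00

n = 16.
r = 1 + (25/100)·(16 − 1) = 1 + 3.75 = 4.75.
Rank 4 is 178 and rank 5 is 278.
Interpolate: 178 + 0.75·(278 − 178) = 178 + 0.75·100 = 253.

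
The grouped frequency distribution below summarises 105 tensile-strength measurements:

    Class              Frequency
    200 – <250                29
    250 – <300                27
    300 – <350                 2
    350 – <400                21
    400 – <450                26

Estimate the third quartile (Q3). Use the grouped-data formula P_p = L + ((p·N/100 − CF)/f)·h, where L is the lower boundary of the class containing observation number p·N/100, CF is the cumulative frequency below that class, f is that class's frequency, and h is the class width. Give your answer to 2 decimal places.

399.40

N = 105; target position k = 75/100 · 105 = 78.75.
Cumulative frequencies: 29, 56, 58, 79, 105.
Observation 78.75 falls in the class 350 – <400.
L = 350, CF = 58, f = 21, h = 50.
P75 = 350 + ((78.75 − 58)/21)·50 = 350 + 49.4048 = 399.405.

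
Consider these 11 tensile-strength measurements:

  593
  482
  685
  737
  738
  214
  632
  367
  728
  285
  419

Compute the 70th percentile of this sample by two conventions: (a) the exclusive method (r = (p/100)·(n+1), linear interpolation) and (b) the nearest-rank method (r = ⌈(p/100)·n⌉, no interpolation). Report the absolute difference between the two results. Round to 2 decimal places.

Sorted: 214, 285, 367, 419, 482, 593, 632, 685, 728, 737, 738.
n = 11.
(a) r = 8.4; between ranks 8 (685) and 9 (728): 702.2.
(b) the nearest-rank method: rank 8 → 685.
|702.2 − 685| = 17.2.

17.20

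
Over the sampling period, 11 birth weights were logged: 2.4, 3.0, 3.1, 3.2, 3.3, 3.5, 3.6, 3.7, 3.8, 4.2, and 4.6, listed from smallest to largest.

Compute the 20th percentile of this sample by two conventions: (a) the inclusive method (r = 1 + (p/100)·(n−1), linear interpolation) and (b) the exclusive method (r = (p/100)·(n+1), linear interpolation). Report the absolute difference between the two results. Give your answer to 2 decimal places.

n = 11.
(a) r = 3 → value at rank 3 = 3.1.
(b) r = 2.4; between ranks 2 (3.0) and 3 (3.1): 3.04.
|3.1 − 3.04| = 0.06.

0.06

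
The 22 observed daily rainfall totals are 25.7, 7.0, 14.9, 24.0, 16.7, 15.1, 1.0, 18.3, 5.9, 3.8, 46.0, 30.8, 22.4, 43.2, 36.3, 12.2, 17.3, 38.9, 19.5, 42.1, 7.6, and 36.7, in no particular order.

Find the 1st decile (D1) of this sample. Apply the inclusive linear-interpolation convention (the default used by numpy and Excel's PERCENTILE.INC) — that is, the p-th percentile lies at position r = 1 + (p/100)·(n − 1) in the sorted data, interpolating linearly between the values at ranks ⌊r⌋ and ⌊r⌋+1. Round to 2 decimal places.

Sorted: 1.0, 3.8, 5.9, 7.0, 7.6, 12.2, 14.9, 15.1, 16.7, 17.3, 18.3, 19.5, 22.4, 24.0, 25.7, 30.8, 36.3, 36.7, 38.9, 42.1, 43.2, 46.0.
n = 22.
r = 1 + (10/100)·(22 − 1) = 1 + 2.1 = 3.1.
Rank 3 is 5.9 and rank 4 is 7.0.
Interpolate: 5.9 + 0.1·(7.0 − 5.9) = 5.9 + 0.1·1.1 = 6.01.

6.01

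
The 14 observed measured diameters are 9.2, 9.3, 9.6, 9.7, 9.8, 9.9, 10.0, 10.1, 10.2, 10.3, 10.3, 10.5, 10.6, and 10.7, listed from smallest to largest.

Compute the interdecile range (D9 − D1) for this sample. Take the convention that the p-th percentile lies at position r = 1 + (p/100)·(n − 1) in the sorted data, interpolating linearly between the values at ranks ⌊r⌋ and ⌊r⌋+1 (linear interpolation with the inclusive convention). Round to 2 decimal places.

n = 14.
P10: r = 2.3; ranks 2–3 are 9.3, 9.6; interpolating gives 9.39.
P90: r = 12.7; ranks 12–13 are 10.5, 10.6; interpolating gives 10.57.
Difference: 10.57 − 9.39 = 1.18.

1.18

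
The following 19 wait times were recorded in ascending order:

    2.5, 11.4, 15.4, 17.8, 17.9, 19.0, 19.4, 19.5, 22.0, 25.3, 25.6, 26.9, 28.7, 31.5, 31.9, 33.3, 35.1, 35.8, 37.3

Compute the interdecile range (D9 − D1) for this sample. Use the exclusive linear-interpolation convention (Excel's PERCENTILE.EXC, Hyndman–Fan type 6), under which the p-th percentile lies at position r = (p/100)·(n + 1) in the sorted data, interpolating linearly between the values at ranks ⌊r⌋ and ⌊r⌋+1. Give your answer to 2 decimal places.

24.40

n = 19.
P10: r = 2 (integer) → 11.4.
P90: r = 18 (integer) → 35.8.
Difference: 35.8 − 11.4 = 24.4.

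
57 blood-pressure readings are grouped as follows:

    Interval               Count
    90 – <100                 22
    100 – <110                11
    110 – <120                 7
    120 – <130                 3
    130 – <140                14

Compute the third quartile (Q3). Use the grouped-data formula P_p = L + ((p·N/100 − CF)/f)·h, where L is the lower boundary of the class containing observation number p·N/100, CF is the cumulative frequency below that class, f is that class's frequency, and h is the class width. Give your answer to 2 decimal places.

N = 57; target position k = 75/100 · 57 = 42.75.
Cumulative frequencies: 22, 33, 40, 43, 57.
Observation 42.75 falls in the class 120 – <130.
L = 120, CF = 40, f = 3, h = 10.
P75 = 120 + ((42.75 − 40)/3)·10 = 120 + 9.16667 = 129.167.

129.17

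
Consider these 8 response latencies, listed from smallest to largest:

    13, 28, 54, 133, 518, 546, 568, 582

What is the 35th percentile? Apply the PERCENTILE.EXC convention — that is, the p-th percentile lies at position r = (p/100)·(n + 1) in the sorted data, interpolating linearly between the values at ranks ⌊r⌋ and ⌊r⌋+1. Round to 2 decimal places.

n = 8.
r = (35/100)·(8 + 1) = 3.15.
Rank 3 is 54 and rank 4 is 133.
Interpolate: 54 + 0.15·(133 − 54) = 54 + 0.15·79 = 65.85.

65.85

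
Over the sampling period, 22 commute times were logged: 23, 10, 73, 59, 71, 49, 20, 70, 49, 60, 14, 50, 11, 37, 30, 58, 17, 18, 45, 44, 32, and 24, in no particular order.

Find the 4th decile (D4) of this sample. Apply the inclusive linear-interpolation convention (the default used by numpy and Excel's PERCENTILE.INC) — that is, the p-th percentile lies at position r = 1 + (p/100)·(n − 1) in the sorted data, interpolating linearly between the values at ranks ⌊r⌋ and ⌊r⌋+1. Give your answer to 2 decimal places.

Sorted: 10, 11, 14, 17, 18, 20, 23, 24, 30, 32, 37, 44, 45, 49, 49, 50, 58, 59, 60, 70, 71, 73.
n = 22.
r = 1 + (40/100)·(22 − 1) = 1 + 8.4 = 9.4.
Rank 9 is 30 and rank 10 is 32.
Interpolate: 30 + 0.4·(32 − 30) = 30 + 0.4·2 = 30.8.

30.80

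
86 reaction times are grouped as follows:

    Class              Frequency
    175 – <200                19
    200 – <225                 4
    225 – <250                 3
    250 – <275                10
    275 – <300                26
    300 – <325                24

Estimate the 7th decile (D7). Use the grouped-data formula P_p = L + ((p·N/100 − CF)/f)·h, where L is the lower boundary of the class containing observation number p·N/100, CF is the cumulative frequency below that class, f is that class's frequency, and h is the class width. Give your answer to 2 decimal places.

N = 86; target position k = 70/100 · 86 = 60.2.
Cumulative frequencies: 19, 23, 26, 36, 62, 86.
Observation 60.2 falls in the class 275 – <300.
L = 275, CF = 36, f = 26, h = 25.
P70 = 275 + ((60.2 − 36)/26)·25 = 275 + 23.2692 = 298.269.

298.27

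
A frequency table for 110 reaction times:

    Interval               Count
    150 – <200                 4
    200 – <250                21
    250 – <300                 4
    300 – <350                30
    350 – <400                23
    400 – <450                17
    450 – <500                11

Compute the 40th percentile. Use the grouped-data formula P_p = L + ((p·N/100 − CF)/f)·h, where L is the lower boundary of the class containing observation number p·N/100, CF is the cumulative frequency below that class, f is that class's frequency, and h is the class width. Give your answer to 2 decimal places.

325.00

N = 110; target position k = 40/100 · 110 = 44.
Cumulative frequencies: 4, 25, 29, 59, 82, 99, 110.
Observation 44 falls in the class 300 – <350.
L = 300, CF = 29, f = 30, h = 50.
P40 = 300 + ((44 − 29)/30)·50 = 300 + 25 = 325.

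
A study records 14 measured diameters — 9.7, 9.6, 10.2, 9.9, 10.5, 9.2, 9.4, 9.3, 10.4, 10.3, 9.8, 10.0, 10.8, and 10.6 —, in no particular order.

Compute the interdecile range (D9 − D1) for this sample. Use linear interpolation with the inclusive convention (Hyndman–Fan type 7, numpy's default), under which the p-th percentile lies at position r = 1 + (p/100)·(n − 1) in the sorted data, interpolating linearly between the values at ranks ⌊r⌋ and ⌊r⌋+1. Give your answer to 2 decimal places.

1.24

Sorted: 9.2, 9.3, 9.4, 9.6, 9.7, 9.8, 9.9, 10.0, 10.2, 10.3, 10.4, 10.5, 10.6, 10.8.
n = 14.
P10: r = 2.3; ranks 2–3 are 9.3, 9.4; interpolating gives 9.33.
P90: r = 12.7; ranks 12–13 are 10.5, 10.6; interpolating gives 10.57.
Difference: 10.57 − 9.33 = 1.24.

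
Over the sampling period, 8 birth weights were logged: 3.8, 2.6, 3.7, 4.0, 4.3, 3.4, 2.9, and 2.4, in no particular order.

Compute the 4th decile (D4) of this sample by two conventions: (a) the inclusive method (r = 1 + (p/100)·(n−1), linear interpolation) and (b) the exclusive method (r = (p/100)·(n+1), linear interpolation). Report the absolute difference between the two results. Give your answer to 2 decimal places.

0.10

Sorted: 2.4, 2.6, 2.9, 3.4, 3.7, 3.8, 4.0, 4.3.
n = 8.
(a) r = 3.8; between ranks 3 (2.9) and 4 (3.4): 3.3.
(b) r = 3.6; between ranks 3 (2.9) and 4 (3.4): 3.2.
|3.3 − 3.2| = 0.1.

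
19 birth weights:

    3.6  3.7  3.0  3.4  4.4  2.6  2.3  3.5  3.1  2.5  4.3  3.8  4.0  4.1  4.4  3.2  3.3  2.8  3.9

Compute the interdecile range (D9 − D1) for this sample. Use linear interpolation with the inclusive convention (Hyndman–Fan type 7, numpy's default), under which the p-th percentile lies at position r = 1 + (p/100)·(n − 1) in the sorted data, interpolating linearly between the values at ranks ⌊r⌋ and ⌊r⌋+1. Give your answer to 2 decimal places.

1.74

Sorted: 2.3, 2.5, 2.6, 2.8, 3.0, 3.1, 3.2, 3.3, 3.4, 3.5, 3.6, 3.7, 3.8, 3.9, 4.0, 4.1, 4.3, 4.4, 4.4.
n = 19.
P10: r = 2.8; ranks 2–3 are 2.5, 2.6; interpolating gives 2.58.
P90: r = 17.2; ranks 17–18 are 4.3, 4.4; interpolating gives 4.32.
Difference: 4.32 − 2.58 = 1.74.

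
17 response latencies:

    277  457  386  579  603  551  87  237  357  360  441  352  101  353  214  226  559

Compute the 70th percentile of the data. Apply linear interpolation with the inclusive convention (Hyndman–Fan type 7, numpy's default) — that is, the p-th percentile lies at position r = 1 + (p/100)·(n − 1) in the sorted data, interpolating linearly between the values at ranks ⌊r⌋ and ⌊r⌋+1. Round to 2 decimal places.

Sorted: 87, 101, 214, 226, 237, 277, 352, 353, 357, 360, 386, 441, 457, 551, 559, 579, 603.
n = 17.
r = 1 + (70/100)·(17 − 1) = 1 + 11.2 = 12.2.
Rank 12 is 441 and rank 13 is 457.
Interpolate: 441 + 0.2·(457 − 441) = 441 + 0.2·16 = 444.2.

444.20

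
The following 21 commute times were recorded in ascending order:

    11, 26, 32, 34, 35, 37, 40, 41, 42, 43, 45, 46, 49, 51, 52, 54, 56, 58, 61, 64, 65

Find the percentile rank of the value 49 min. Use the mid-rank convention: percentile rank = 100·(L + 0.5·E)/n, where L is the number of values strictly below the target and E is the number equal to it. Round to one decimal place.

Count below 49: L = 12; count equal: E = 1; n = 21.
Percentile rank = 100·(12 + 0.5·1)/21 = 100·12.5/21 = 59.52.

59.5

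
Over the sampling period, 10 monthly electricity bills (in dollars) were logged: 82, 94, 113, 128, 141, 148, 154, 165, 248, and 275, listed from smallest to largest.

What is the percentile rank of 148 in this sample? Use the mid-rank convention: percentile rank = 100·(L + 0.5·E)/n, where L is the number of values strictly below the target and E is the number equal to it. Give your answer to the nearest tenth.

55.0

Count below 148: L = 5; count equal: E = 1; n = 10.
Percentile rank = 100·(5 + 0.5·1)/10 = 100·5.5/10 = 55.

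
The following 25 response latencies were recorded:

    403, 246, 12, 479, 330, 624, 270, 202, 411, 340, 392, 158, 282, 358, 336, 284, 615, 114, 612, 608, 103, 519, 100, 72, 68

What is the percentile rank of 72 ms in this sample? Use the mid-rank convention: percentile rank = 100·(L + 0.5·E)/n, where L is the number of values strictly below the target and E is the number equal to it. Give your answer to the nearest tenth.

10.0

Sorted: 12, 68, 72, 100, 103, 114, 158, 202, 246, 270, 282, 284, 330, 336, 340, 358, 392, 403, 411, 479, 519, 608, 612, 615, 624.
Count below 72: L = 2; count equal: E = 1; n = 25.
Percentile rank = 100·(2 + 0.5·1)/25 = 100·2.5/25 = 10.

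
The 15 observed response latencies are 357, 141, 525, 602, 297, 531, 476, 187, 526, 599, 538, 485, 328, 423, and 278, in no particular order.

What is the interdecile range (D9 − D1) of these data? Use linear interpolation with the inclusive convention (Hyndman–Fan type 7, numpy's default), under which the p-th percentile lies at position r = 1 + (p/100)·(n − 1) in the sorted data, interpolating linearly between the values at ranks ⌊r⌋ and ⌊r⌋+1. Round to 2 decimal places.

Sorted: 141, 187, 278, 297, 328, 357, 423, 476, 485, 525, 526, 531, 538, 599, 602.
n = 15.
P10: r = 2.4; ranks 2–3 are 187, 278; interpolating gives 223.4.
P90: r = 13.6; ranks 13–14 are 538, 599; interpolating gives 574.6.
Difference: 574.6 − 223.4 = 351.2.

351.20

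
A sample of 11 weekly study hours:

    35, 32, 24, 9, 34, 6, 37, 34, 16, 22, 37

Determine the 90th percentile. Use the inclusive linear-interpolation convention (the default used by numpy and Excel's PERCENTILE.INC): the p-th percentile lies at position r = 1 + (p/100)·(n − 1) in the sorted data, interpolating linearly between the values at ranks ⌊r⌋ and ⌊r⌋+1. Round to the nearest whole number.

Sorted: 6, 9, 16, 22, 24, 32, 34, 34, 35, 37, 37.
n = 11.
r = 1 + (90/100)·(11 − 1) = 1 + 9 = 10.
r is an integer, so P90 is the value at rank 10: 37.

37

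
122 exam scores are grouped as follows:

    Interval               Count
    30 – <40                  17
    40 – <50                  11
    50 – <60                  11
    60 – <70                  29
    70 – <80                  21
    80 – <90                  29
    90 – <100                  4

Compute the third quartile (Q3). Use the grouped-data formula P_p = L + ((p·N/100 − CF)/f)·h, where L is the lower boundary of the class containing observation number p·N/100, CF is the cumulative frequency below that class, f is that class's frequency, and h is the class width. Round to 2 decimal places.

80.86

N = 122; target position k = 75/100 · 122 = 91.5.
Cumulative frequencies: 17, 28, 39, 68, 89, 118, 122.
Observation 91.5 falls in the class 80 – <90.
L = 80, CF = 89, f = 29, h = 10.
P75 = 80 + ((91.5 − 89)/29)·10 = 80 + 0.862069 = 80.8621.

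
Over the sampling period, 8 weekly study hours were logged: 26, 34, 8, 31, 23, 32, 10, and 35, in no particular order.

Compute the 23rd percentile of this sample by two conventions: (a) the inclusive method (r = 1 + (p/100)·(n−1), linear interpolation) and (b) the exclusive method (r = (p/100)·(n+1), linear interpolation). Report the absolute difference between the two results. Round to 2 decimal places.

Sorted: 8, 10, 23, 26, 31, 32, 34, 35.
n = 8.
(a) r = 2.61; between ranks 2 (10) and 3 (23): 17.93.
(b) r = 2.07; between ranks 2 (10) and 3 (23): 10.91.
|17.93 − 10.91| = 7.02.

7.02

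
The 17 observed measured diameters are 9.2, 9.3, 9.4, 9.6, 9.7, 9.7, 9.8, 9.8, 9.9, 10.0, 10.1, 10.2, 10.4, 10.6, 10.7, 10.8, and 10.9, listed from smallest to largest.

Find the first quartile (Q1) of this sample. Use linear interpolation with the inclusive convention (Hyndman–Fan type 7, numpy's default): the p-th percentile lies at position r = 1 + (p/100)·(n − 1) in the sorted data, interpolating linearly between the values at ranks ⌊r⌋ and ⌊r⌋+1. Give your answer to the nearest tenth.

n = 17.
r = 1 + (25/100)·(17 − 1) = 1 + 4 = 5.
r is an integer, so P25 is the value at rank 5: 9.7.

9.7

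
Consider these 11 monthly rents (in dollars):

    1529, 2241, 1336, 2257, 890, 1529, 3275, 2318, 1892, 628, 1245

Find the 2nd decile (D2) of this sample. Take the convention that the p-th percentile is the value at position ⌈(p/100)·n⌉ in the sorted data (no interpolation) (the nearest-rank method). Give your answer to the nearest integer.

Sorted: 628, 890, 1245, 1336, 1529, 1529, 1892, 2241, 2257, 2318, 3275.
n = 11.
Position = ⌈20/100 · 11⌉ = ⌈2.2⌉ = 3.
The value at rank 3 is 1245.

1245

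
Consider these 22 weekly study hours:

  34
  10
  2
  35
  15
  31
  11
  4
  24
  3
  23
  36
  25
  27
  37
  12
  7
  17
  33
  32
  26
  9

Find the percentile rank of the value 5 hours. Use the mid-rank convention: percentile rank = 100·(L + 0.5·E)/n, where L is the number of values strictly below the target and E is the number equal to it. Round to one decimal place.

13.6

Sorted: 2, 3, 4, 7, 9, 10, 11, 12, 15, 17, 23, 24, 25, 26, 27, 31, 32, 33, 34, 35, 36, 37.
Count below 5: L = 3; count equal: E = 0; n = 22.
Percentile rank = 100·(3 + 0.5·0)/22 = 100·3/22 = 13.64.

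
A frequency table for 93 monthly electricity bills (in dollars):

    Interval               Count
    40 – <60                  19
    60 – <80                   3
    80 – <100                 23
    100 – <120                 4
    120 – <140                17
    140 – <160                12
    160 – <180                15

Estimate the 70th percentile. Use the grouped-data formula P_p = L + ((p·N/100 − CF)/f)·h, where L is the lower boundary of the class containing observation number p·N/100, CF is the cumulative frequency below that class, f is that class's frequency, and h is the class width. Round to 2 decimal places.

N = 93; target position k = 70/100 · 93 = 65.1.
Cumulative frequencies: 19, 22, 45, 49, 66, 78, 93.
Observation 65.1 falls in the class 120 – <140.
L = 120, CF = 49, f = 17, h = 20.
P70 = 120 + ((65.1 − 49)/17)·20 = 120 + 18.9412 = 138.941.

138.94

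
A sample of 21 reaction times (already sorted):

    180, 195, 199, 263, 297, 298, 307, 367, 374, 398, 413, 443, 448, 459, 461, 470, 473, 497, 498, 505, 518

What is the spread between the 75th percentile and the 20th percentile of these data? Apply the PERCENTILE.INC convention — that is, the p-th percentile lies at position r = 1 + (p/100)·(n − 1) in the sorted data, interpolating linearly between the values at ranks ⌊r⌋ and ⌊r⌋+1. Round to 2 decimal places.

173.00

n = 21.
P20: r = 5 (integer) → 297.
P75: r = 16 (integer) → 470.
Difference: 470 − 297 = 173.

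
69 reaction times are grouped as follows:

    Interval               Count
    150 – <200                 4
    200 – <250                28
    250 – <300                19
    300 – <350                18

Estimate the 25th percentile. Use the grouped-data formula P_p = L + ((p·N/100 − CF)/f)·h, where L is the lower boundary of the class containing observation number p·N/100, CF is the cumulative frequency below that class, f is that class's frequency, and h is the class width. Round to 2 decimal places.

223.66

N = 69; target position k = 25/100 · 69 = 17.25.
Cumulative frequencies: 4, 32, 51, 69.
Observation 17.25 falls in the class 200 – <250.
L = 200, CF = 4, f = 28, h = 50.
P25 = 200 + ((17.25 − 4)/28)·50 = 200 + 23.6607 = 223.661.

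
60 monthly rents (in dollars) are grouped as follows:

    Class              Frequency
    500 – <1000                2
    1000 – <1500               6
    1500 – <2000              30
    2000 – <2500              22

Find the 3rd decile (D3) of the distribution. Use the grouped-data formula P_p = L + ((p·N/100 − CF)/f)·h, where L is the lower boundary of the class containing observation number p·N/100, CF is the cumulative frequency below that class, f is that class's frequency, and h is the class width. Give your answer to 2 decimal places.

N = 60; target position k = 30/100 · 60 = 18.
Cumulative frequencies: 2, 8, 38, 60.
Observation 18 falls in the class 1500 – <2000.
L = 1500, CF = 8, f = 30, h = 500.
P30 = 1500 + ((18 − 8)/30)·500 = 1500 + 166.667 = 1666.67.

1666.67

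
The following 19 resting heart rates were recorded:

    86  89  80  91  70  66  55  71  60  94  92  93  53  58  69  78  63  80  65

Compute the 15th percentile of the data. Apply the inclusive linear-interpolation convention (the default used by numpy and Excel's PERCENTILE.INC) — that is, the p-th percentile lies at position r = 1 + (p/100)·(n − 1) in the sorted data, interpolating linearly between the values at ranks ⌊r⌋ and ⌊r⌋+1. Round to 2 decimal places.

59.40

Sorted: 53, 55, 58, 60, 63, 65, 66, 69, 70, 71, 78, 80, 80, 86, 89, 91, 92, 93, 94.
n = 19.
r = 1 + (15/100)·(19 − 1) = 1 + 2.7 = 3.7.
Rank 3 is 58 and rank 4 is 60.
Interpolate: 58 + 0.7·(60 − 58) = 58 + 0.7·2 = 59.4.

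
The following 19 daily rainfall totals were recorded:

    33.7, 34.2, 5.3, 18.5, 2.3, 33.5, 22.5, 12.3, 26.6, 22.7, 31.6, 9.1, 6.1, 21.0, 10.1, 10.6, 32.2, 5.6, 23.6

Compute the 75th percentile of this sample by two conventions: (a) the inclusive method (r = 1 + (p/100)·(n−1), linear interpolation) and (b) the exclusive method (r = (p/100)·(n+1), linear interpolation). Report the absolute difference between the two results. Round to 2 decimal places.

Sorted: 2.3, 5.3, 5.6, 6.1, 9.1, 10.1, 10.6, 12.3, 18.5, 21.0, 22.5, 22.7, 23.6, 26.6, 31.6, 32.2, 33.5, 33.7, 34.2.
n = 19.
(a) r = 14.5; between ranks 14 (26.6) and 15 (31.6): 29.1.
(b) r = 15 → value at rank 15 = 31.6.
|29.1 − 31.6| = 2.5.

2.50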